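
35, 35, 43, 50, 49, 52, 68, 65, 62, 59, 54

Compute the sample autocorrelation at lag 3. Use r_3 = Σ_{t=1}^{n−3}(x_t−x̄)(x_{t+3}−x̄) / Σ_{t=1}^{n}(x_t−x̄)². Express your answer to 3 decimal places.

Mean x̄ = (35 + 35 + 43 + 50 + 49 + 52 + 68 + 65 + 62 + 59 + 54)/11 = 52.0000
Numerator Σ_{t=1}^{8}(x_t−x̄)(x_{t+3}−x̄) = 152.0000
Denominator Σ(x_t−x̄)² = 1250.0000
r_3 = 152.0000 / 1250.0000 = 0.122

0.122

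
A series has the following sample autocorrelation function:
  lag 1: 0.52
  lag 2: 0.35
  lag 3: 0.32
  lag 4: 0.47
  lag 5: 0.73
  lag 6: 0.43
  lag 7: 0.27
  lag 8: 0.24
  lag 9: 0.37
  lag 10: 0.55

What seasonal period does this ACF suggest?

5

The largest autocorrelation is r_5 = 0.73, with a weaker echo at lag 10 (0.55); the remaining lags stay at or below 0.52. The elevated value at lag 1 (0.52), dropping to 0.35 at lag 2, reflects decaying short-term dependence rather than seasonality.
The dominant spike at lag 5 indicates a seasonal period of 5.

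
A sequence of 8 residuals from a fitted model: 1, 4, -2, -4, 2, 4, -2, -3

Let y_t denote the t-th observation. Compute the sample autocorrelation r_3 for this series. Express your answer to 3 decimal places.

Mean ȳ = (1 + 4 − 2 − 4 + 2 + 4 − 2 − 3)/8 = 0.0000
Deviations from mean: 1.0000, 4.0000, -2.0000, -4.0000, 2.0000, 4.0000, -2.0000, -3.0000
Σ(y_t−ȳ)(y_{t+3}−ȳ) = (-4.0000) + (8.0000) + (-8.0000) + (8.0000) + (-6.0000) = -2.0000
Denominator Σ(y_t−ȳ)² = 70.0000
r_3 = -2.0000 / 70.0000 = -0.029

-0.029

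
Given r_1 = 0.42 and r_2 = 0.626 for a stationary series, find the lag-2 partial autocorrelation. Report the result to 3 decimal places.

0.546

φ_{22} = (r_2 − r_1²) / (1 − r_1²)
r_1² = (0.42)² = 0.1764
Numerator = 0.626 − 0.1764 = 0.4496; denominator = 1 − 0.1764 = 0.8236
φ_{22} = 0.4496 / 0.8236 = 0.546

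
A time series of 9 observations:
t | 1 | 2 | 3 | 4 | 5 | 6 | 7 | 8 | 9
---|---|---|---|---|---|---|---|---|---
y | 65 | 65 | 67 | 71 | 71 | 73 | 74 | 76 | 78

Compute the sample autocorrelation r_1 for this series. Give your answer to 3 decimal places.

0.663

Mean ȳ = (65 + 65 + 67 + 71 + 71 + 73 + 74 + 76 + 78)/9 = 71.1111
Numerator Σ_{t=1}^{8}(y_t−ȳ)(y_{t+1}−ȳ) = 115.9877
Denominator Σ(y_t−ȳ)² = 174.8889
r_1 = 115.9877 / 174.8889 = 0.663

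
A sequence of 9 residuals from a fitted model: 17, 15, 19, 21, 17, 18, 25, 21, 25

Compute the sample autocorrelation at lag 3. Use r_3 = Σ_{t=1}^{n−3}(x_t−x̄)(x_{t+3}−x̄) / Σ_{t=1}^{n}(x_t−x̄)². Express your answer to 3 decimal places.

0.050

Mean x̄ = (17 + 15 + 19 + 21 + 17 + 18 + 25 + 21 + 25)/9 = 19.7778
Numerator Σ_{t=1}^{6}(x_t−x̄)(x_{t+3}−x̄) = 4.9630
Denominator Σ(x_t−x̄)² = 99.5556
r_3 = 4.9630 / 99.5556 = 0.050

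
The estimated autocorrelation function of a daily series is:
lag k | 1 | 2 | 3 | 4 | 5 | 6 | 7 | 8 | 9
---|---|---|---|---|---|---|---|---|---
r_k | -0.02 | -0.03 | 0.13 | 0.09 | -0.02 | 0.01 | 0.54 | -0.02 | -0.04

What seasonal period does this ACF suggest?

7

The largest autocorrelation is r_7 = 0.54; the remaining lags stay at or below 0.13.
The dominant spike at lag 7 indicates a seasonal period of 7.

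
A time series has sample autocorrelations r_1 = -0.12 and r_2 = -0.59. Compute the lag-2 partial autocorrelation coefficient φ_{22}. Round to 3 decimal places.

φ_{22} = (r_2 − r_1²) / (1 − r_1²)
r_1² = (-0.12)² = 0.0144
Numerator = -0.59 − 0.0144 = -0.6044; denominator = 1 − 0.0144 = 0.9856
φ_{22} = -0.6044 / 0.9856 = -0.613

-0.613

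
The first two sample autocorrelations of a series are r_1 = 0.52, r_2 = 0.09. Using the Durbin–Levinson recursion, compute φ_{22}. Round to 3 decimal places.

-0.247

φ_{22} = (r_2 − r_1²) / (1 − r_1²)
r_1² = (0.52)² = 0.2704
Numerator = 0.09 − 0.2704 = -0.1804; denominator = 1 − 0.2704 = 0.7296
φ_{22} = -0.1804 / 0.7296 = -0.247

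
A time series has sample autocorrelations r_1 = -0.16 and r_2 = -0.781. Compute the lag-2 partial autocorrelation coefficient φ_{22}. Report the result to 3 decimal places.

φ_{22} = (r_2 − r_1²) / (1 − r_1²)
r_1² = (-0.16)² = 0.0256
Numerator = -0.781 − 0.0256 = -0.8066; denominator = 1 − 0.0256 = 0.9744
φ_{22} = -0.8066 / 0.9744 = -0.828

-0.828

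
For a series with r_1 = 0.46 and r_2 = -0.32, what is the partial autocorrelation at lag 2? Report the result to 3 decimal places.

-0.674

φ_{22} = (r_2 − r_1²) / (1 − r_1²)
r_1² = (0.46)² = 0.2116
Numerator = -0.32 − 0.2116 = -0.5316; denominator = 1 − 0.2116 = 0.7884
φ_{22} = -0.5316 / 0.7884 = -0.674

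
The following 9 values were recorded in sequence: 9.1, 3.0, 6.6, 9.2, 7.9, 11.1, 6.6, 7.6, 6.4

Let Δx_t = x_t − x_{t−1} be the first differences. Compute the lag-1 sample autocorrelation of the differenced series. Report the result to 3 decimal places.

-0.428

First differences Δx: -6.1, 3.6, 2.6, -1.3, 3.2, -4.5, 1.0, -1.2
Mean of differences = -0.3375
Numerator Σ(Δx_t−Δx̄)(Δx_{t+1}−Δx̄) = -38.8014
Denominator Σ(Δx_t−Δx̄)² = 90.6388
r_1(Δx) = -38.8014 / 90.6388 = -0.428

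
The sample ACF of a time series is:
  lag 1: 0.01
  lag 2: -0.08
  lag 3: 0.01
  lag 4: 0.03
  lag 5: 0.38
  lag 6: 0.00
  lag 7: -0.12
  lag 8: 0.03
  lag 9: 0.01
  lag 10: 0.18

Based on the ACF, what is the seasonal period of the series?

5

The largest autocorrelation is r_5 = 0.38, with a weaker echo at lag 10 (0.18); the remaining lags stay at or below 0.03.
The dominant spike at lag 5 indicates a seasonal period of 5.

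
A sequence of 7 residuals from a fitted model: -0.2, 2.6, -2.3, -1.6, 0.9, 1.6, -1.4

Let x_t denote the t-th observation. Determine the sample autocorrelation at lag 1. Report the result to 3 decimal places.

-0.250

Mean x̄ = (-0.2 + 2.6 − 2.3 − 1.6 + 0.9 + 1.6 − 1.4)/7 = -0.0571
Σ(x_t−x̄)(x_{t+1}−x̄) = (-0.3796) + (-5.9596) + (3.4604) + (-1.4767) + (1.5861) + (-2.2253) = -4.9947
Denominator Σ(x_t−x̄)² = 19.9571
r_1 = -4.9947 / 19.9571 = -0.250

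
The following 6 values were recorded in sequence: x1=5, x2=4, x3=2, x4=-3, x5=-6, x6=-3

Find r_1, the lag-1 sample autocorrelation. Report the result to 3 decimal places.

0.582

Mean x̄ = (5 + 4 + 2 − 3 − 6 − 3)/6 = -0.1667
Deviations from mean: 5.1667, 4.1667, 2.1667, -2.8333, -5.8333, -2.8333
Numerator Σ_{t=1}^{5}(x_t−x̄)(x_{t+1}−x̄) = 57.4722
Denominator Σ(x_t−x̄)² = 98.8333
r_1 = 57.4722 / 98.8333 = 0.582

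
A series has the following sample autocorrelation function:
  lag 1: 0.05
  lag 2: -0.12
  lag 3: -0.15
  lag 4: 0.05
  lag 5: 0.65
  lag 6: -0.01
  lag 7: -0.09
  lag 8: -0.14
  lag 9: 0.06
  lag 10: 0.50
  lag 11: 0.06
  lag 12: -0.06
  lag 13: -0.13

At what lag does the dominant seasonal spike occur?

5

The largest autocorrelation is r_5 = 0.65, with a weaker echo at lag 10 (0.50); the remaining lags stay at or below 0.06.
The dominant spike at lag 5 indicates a seasonal period of 5.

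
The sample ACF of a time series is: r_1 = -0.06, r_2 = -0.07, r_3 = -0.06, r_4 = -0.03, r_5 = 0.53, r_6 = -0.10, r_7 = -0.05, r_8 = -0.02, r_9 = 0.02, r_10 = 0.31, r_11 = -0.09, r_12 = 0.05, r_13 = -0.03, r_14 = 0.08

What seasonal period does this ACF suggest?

The largest autocorrelation is r_5 = 0.53, with a weaker echo at lag 10 (0.31); the remaining lags stay at or below 0.08.
The dominant spike at lag 5 indicates a seasonal period of 5.

5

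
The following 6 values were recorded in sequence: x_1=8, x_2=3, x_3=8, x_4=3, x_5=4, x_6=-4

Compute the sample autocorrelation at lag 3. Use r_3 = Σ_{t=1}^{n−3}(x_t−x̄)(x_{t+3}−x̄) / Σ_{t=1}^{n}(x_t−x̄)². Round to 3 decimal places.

Mean x̄ = (8 + 3 + 8 + 3 + 4 − 4)/6 = 3.6667
Deviations from mean: 4.3333, -0.6667, 4.3333, -0.6667, 0.3333, -7.6667
Numerator Σ_{t=1}^{3}(x_t−x̄)(x_{t+3}−x̄) = -36.3333
Denominator Σ(x_t−x̄)² = 97.3333
r_3 = -36.3333 / 97.3333 = -0.373

-0.373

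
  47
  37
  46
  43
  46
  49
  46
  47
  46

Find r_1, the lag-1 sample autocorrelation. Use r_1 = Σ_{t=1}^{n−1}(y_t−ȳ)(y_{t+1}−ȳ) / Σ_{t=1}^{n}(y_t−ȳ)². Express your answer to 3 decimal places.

Mean ȳ = (47 + 37 + 46 + 43 + 46 + 49 + 46 + 47 + 46)/9 = 45.2222
Numerator Σ_{t=1}^{8}(y_t−ȳ)(y_{t+1}−ȳ) = -15.8272
Denominator Σ(y_t−ȳ)² = 95.5556
r_1 = -15.8272 / 95.5556 = -0.166

-0.166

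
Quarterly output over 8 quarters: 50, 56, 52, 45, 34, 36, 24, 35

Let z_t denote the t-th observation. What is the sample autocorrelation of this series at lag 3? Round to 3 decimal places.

Mean z̄ = (50 + 56 + 52 + 45 + 34 + 36 + 24 + 35)/8 = 41.5000
Σ(z_t−z̄)(z_{t+3}−z̄) = (29.7500) + (-108.7500) + (-57.7500) + (-61.2500) + (48.7500) = -149.2500
Denominator Σ(z_t−z̄)² = 840.0000
r_3 = -149.2500 / 840.0000 = -0.178

-0.178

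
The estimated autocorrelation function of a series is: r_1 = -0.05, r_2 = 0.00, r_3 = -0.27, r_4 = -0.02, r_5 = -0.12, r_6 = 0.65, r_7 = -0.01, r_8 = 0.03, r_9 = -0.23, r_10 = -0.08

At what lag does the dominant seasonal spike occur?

The largest autocorrelation is r_6 = 0.65; the remaining lags stay at or below 0.03.
The dominant spike at lag 6 indicates a seasonal period of 6.

6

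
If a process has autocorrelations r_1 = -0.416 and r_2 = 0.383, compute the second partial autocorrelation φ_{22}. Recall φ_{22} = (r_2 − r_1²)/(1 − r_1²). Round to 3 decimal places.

φ_{22} = (r_2 − r_1²) / (1 − r_1²)
r_1² = (-0.416)² = 0.173056
Numerator = 0.383 − 0.1731 = 0.2099; denominator = 1 − 0.1731 = 0.8269
φ_{22} = 0.2099 / 0.8269 = 0.254

0.254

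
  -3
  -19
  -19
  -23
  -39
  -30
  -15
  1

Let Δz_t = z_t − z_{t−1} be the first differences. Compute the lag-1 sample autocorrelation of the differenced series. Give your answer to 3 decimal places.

0.269

First differences Δz: -16, 0, -4, -16, 9, 15, 16
Mean of differences = 0.5714
Numerator Σ(Δz_t−Δz̄)(Δz_{t+1}−Δz̄) = 292.3878
Denominator Σ(Δz_t−Δz̄)² = 1087.7143
r_1(Δz) = 292.3878 / 1087.7143 = 0.269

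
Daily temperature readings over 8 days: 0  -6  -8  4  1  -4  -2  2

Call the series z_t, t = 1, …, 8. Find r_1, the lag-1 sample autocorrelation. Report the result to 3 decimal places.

-0.059

Mean z̄ = (0 − 6 − 8 + 4 + 1 − 4 − 2 + 2)/8 = -1.6250
Deviations from mean: 1.6250, -4.3750, -6.3750, 5.6250, 2.6250, -2.3750, -0.3750, 3.6250
Numerator Σ_{t=1}^{7}(z_t−z̄)(z_{t+1}−z̄) = -7.0156
Denominator Σ(z_t−z̄)² = 119.8750
r_1 = -7.0156 / 119.8750 = -0.059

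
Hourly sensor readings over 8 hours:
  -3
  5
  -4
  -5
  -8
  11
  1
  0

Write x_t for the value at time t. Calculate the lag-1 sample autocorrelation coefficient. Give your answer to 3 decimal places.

Mean x̄ = (-3 + 5 − 4 − 5 − 8 + 11 + 1 + 0)/8 = -0.3750
Deviations from mean: -2.6250, 5.3750, -3.6250, -4.6250, -7.6250, 11.3750, 1.3750, 0.3750
Σ(x_t−x̄)(x_{t+1}−x̄) = (-14.1094) + (-19.4844) + (16.7656) + (35.2656) + (-86.7344) + (15.6406) + (0.5156) = -52.1406
Denominator Σ(x_t−x̄)² = 259.8750
r_1 = -52.1406 / 259.8750 = -0.201

-0.201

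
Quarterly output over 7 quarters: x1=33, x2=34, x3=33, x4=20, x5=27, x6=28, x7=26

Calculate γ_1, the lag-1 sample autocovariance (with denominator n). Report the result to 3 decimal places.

3.723

Mean x̄ = (33 + 34 + 33 + 20 + 27 + 28 + 26)/7 = 28.7143
Σ_{t=1}^{6}(x_t−x̄)(x_{t+1}−x̄) = 26.0612
γ_1 = 26.0612 / 7 = 3.723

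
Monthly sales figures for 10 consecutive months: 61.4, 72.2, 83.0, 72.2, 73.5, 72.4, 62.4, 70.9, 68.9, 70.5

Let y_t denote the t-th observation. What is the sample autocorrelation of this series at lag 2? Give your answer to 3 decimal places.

-0.257

Mean ȳ = (61.4 + 72.2 + 83.0 + 72.2 + 73.5 + 72.4 + 62.4 + 70.9 + 68.9 + 70.5)/10 = 70.7400
Numerator Σ_{t=1}^{8}(y_t−ȳ)(y_{t+2}−ȳ) = -83.5612
Denominator Σ(y_t−ȳ)² = 325.2040
r_2 = -83.5612 / 325.2040 = -0.257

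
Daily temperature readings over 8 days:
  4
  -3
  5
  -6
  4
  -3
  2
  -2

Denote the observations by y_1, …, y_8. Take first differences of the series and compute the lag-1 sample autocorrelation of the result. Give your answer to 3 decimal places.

-0.896

First differences Δy: -7, 8, -11, 10, -7, 5, -4
Mean of differences = -0.8571
Numerator Σ(Δy_t−Δȳ)(Δy_{t+1}−Δȳ) = -375.4490
Denominator Σ(Δy_t−Δȳ)² = 418.8571
r_1(Δy) = -375.4490 / 418.8571 = -0.896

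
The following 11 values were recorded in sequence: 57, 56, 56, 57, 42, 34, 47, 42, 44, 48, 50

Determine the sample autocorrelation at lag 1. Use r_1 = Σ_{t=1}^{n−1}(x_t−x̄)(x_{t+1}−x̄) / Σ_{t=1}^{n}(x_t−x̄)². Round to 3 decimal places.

Mean x̄ = (57 + 56 + 56 + 57 + 42 + 34 + 47 + 42 + 44 + 48 + 50)/11 = 48.4545
Numerator Σ_{t=1}^{10}(x_t−x̄)(x_{t+1}−x̄) = 284.5207
Denominator Σ(x_t−x̄)² = 576.7273
r_1 = 284.5207 / 576.7273 = 0.493

0.493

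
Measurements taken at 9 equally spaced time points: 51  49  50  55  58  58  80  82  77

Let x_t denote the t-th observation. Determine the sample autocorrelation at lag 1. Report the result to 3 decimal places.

Mean x̄ = (51 + 49 + 50 + 55 + 58 + 58 + 80 + 82 + 77)/9 = 62.2222
Numerator Σ_{t=1}^{8}(x_t−x̄)(x_{t+1}−x̄) = 1015.3951
Denominator Σ(x_t−x̄)² = 1463.5556
r_1 = 1015.3951 / 1463.5556 = 0.694

0.694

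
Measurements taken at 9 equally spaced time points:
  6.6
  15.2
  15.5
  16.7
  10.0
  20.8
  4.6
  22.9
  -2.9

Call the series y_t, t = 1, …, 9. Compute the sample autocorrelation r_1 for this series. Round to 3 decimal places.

Mean ȳ = (6.6 + 15.2 + 15.5 + 16.7 + 10.0 + 20.8 + 4.6 + 22.9 − 2.9)/9 = 12.1556
Numerator Σ_{t=1}^{8}(y_t−ȳ)(y_{t+1}−ȳ) = -328.2198
Denominator Σ(y_t−ȳ)² = 550.5422
r_1 = -328.2198 / 550.5422 = -0.596

-0.596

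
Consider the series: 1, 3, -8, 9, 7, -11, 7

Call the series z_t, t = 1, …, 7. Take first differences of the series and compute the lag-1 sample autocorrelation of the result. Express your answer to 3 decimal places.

First differences Δz: 2, -11, 17, -2, -18, 18
Mean of differences = 1.0000
Numerator Σ(Δz_t−Δz̄)(Δz_{t+1}−Δz̄) = -518.0000
Denominator Σ(Δz_t−Δz̄)² = 1060.0000
r_1(Δz) = -518.0000 / 1060.0000 = -0.489

-0.489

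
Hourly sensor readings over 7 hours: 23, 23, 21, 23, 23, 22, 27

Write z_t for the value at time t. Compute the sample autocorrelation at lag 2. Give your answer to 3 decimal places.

Mean z̄ = (23 + 23 + 21 + 23 + 23 + 22 + 27)/7 = 23.1429
Deviations from mean: -0.1429, -0.1429, -2.1429, -0.1429, -0.1429, -1.1429, 3.8571
Σ(z_t−z̄)(z_{t+2}−z̄) = (0.3061) + (0.0204) + (0.3061) + (0.1633) + (-0.5510) = 0.2449
Denominator Σ(z_t−z̄)² = 20.8571
r_2 = 0.2449 / 20.8571 = 0.012

0.012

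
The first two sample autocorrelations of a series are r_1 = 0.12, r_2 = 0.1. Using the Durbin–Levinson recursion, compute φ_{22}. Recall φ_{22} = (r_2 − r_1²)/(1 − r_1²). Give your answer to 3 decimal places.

φ_{22} = (r_2 − r_1²) / (1 − r_1²)
r_1² = (0.12)² = 0.0144
Numerator = 0.1 − 0.0144 = 0.0856; denominator = 1 − 0.0144 = 0.9856
φ_{22} = 0.0856 / 0.9856 = 0.087

0.087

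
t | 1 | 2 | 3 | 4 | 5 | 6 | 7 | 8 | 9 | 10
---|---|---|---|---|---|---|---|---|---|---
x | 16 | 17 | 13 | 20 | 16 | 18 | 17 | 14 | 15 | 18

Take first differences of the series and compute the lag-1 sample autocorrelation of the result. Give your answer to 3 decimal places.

First differences Δx: 1, -4, 7, -4, 2, -1, -3, 1, 3
Mean of differences = 0.2222
Numerator Σ(Δx_t−Δx̄)(Δx_{t+1}−Δx̄) = -66.6049
Denominator Σ(Δx_t−Δx̄)² = 105.5556
r_1(Δx) = -66.6049 / 105.5556 = -0.631

-0.631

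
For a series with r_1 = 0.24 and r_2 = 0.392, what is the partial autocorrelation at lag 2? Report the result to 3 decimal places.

φ_{22} = (r_2 − r_1²) / (1 − r_1²)
r_1² = (0.24)² = 0.0576
Numerator = 0.392 − 0.0576 = 0.3344; denominator = 1 − 0.0576 = 0.9424
φ_{22} = 0.3344 / 0.9424 = 0.355

0.355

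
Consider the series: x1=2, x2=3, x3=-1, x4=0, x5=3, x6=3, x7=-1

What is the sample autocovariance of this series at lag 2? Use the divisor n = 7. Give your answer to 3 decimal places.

-1.983

Mean x̄ = (2 + 3 − 1 + 0 + 3 + 3 − 1)/7 = 1.2857
Σ_{t=1}^{5}(x_t−x̄)(x_{t+2}−x̄) = -13.8776
γ_2 = -13.8776 / 7 = -1.983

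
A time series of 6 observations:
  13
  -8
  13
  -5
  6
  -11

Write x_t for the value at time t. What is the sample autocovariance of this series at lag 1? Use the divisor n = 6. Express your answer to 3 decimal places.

Mean x̄ = (13 − 8 + 13 − 5 + 6 − 11)/6 = 1.3333
Σ_{t=1}^{5}(x_t−x̄)(x_{t+1}−x̄) = -378.7778
γ_1 = -378.7778 / 6 = -63.130

-63.130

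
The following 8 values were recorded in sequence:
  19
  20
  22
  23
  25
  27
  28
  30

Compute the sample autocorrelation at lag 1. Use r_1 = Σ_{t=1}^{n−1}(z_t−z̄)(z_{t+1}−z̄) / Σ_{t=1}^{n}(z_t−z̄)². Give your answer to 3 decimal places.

Mean z̄ = (19 + 20 + 22 + 23 + 25 + 27 + 28 + 30)/8 = 24.2500
Deviations from mean: -5.2500, -4.2500, -2.2500, -1.2500, 0.7500, 2.7500, 3.7500, 5.7500
Numerator Σ_{t=1}^{7}(z_t−z̄)(z_{t+1}−z̄) = 67.6875
Denominator Σ(z_t−z̄)² = 107.5000
r_1 = 67.6875 / 107.5000 = 0.630

0.630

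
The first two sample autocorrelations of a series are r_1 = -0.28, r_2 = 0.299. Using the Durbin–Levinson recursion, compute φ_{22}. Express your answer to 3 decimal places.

φ_{22} = (r_2 − r_1²) / (1 − r_1²)
r_1² = (-0.28)² = 0.0784
Numerator = 0.299 − 0.0784 = 0.2206; denominator = 1 − 0.0784 = 0.9216
φ_{22} = 0.2206 / 0.9216 = 0.239

0.239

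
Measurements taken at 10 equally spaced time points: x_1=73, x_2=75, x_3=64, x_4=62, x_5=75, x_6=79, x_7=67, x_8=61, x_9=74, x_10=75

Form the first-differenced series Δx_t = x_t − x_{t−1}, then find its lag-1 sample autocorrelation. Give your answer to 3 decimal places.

-0.022

First differences Δx: 2, -11, -2, 13, 4, -12, -6, 13, 1
Mean of differences = 0.2222
Numerator Σ(Δx_t−Δx̄)(Δx_{t+1}−Δx̄) = -14.8272
Denominator Σ(Δx_t−Δx̄)² = 663.5556
r_1(Δx) = -14.8272 / 663.5556 = -0.022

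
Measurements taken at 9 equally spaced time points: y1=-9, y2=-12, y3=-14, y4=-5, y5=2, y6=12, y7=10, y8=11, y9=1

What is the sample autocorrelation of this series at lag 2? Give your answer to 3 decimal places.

Mean ȳ = (-9 − 12 − 14 − 5 + 2 + 12 + 10 + 11 + 1)/9 = -0.4444
Σ(y_t−ȳ)(y_{t+2}−ȳ) = (115.9753) + (52.6420) + (-33.1358) + (-56.6914) + (25.5309) + (142.4198) + (15.0864) = 261.8272
Denominator Σ(y_t−ȳ)² = 814.2222
r_2 = 261.8272 / 814.2222 = 0.322

0.322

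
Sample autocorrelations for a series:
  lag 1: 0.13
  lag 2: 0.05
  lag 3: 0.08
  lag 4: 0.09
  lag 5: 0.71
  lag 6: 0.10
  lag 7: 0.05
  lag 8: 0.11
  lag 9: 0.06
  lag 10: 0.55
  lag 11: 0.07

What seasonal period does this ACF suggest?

5

The largest autocorrelation is r_5 = 0.71, with a weaker echo at lag 10 (0.55); the remaining lags stay at or below 0.13.
The dominant spike at lag 5 indicates a seasonal period of 5.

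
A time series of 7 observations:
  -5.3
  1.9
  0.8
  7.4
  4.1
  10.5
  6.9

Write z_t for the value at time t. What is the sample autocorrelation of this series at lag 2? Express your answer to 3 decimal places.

Mean z̄ = (-5.3 + 1.9 + 0.8 + 7.4 + 4.1 + 10.5 + 6.9)/7 = 3.7571
Deviations from mean: -9.0571, -1.8571, -2.9571, 3.6429, 0.3429, 6.7429, 3.1429
Numerator Σ_{t=1}^{5}(z_t−z̄)(z_{t+2}−z̄) = 44.6449
Denominator Σ(z_t−z̄)² = 162.9571
r_2 = 44.6449 / 162.9571 = 0.274

0.274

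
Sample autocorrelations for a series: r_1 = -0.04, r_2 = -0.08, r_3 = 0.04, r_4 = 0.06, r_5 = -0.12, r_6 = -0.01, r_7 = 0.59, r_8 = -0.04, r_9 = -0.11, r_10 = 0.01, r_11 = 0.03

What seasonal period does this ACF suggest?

The largest autocorrelation is r_7 = 0.59; the remaining lags stay at or below 0.06.
The dominant spike at lag 7 indicates a seasonal period of 7.

7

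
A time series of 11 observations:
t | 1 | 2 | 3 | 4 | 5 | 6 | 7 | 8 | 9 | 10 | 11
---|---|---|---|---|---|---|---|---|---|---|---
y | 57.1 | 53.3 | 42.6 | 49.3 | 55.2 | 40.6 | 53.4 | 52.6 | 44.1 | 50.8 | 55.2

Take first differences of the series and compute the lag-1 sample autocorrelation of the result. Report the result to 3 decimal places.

-0.410

First differences Δy: -3.8, -10.7, 6.7, 5.9, -14.6, 12.8, -0.8, -8.5, 6.7, 4.4
Mean of differences = -0.1900
Numerator Σ(Δy_t−Δȳ)(Δy_{t+1}−Δȳ) = -295.9411
Denominator Σ(Δy_t−Δȳ)² = 722.4090
r_1(Δy) = -295.9411 / 722.4090 = -0.410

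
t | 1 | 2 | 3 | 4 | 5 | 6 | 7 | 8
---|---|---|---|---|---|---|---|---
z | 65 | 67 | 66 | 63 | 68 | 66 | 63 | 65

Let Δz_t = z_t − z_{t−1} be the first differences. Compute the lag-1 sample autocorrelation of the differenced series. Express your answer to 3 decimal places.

First differences Δz: 2, -1, -3, 5, -2, -3, 2
Mean of differences = 0.0000
Numerator Σ(Δz_t−Δz̄)(Δz_{t+1}−Δz̄) = -24.0000
Denominator Σ(Δz_t−Δz̄)² = 56.0000
r_1(Δz) = -24.0000 / 56.0000 = -0.429

-0.429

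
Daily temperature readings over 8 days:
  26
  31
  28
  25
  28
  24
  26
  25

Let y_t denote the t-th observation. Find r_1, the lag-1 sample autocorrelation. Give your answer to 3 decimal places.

-0.060

Mean ȳ = (26 + 31 + 28 + 25 + 28 + 24 + 26 + 25)/8 = 26.6250
Deviations from mean: -0.6250, 4.3750, 1.3750, -1.6250, 1.3750, -2.6250, -0.6250, -1.6250
Numerator Σ_{t=1}^{7}(y_t−ȳ)(y_{t+1}−ȳ) = -2.1406
Denominator Σ(y_t−ȳ)² = 35.8750
r_1 = -2.1406 / 35.8750 = -0.060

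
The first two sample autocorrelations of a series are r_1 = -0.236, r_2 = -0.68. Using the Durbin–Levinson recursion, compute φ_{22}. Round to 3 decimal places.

φ_{22} = (r_2 − r_1²) / (1 − r_1²)
r_1² = (-0.236)² = 0.055696
Numerator = -0.68 − 0.0557 = -0.7357; denominator = 1 − 0.0557 = 0.9443
φ_{22} = -0.7357 / 0.9443 = -0.779

-0.779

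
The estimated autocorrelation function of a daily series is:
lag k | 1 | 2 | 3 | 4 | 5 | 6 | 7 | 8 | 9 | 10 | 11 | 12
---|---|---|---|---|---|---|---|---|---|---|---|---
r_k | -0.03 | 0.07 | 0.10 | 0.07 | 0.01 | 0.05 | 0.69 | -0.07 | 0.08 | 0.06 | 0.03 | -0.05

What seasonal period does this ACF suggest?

7

The largest autocorrelation is r_7 = 0.69; the remaining lags stay at or below 0.10.
The dominant spike at lag 7 indicates a seasonal period of 7.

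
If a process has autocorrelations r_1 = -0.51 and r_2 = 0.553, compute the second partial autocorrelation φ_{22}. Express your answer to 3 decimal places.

0.396

φ_{22} = (r_2 − r_1²) / (1 − r_1²)
r_1² = (-0.51)² = 0.2601
Numerator = 0.553 − 0.2601 = 0.2929; denominator = 1 − 0.2601 = 0.7399
φ_{22} = 0.2929 / 0.7399 = 0.396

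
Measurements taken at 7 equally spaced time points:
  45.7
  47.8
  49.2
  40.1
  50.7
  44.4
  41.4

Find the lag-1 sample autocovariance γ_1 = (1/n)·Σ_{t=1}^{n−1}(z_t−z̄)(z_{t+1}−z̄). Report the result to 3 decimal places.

-5.836

Mean z̄ = (45.7 + 47.8 + 49.2 + 40.1 + 50.7 + 44.4 + 41.4)/7 = 45.6143
Deviations: 0.0857, 2.1857, 3.5857, -5.5143, 5.0857, -1.2143, -4.2143
Σ_{t=1}^{6}(z_t−z̄)(z_{t+1}−z̄) = -40.8502
γ_1 = -40.8502 / 7 = -5.836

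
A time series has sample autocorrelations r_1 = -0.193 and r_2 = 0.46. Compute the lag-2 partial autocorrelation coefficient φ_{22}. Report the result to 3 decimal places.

φ_{22} = (r_2 − r_1²) / (1 − r_1²)
r_1² = (-0.193)² = 0.037249
Numerator = 0.46 − 0.0372 = 0.4228; denominator = 1 − 0.0372 = 0.9628
φ_{22} = 0.4228 / 0.9628 = 0.439

0.439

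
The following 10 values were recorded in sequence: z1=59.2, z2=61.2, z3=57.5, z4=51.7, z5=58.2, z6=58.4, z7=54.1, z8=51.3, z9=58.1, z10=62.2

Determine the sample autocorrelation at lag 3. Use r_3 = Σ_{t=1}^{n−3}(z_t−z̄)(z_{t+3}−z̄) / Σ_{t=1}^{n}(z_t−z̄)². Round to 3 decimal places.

-0.081

Mean z̄ = (59.2 + 61.2 + 57.5 + 51.7 + 58.2 + 58.4 + 54.1 + 51.3 + 58.1 + 62.2)/10 = 57.1900
Σ(z_t−z̄)(z_{t+3}−z̄) = (-11.0349) + (4.0501) + (0.3751) + (16.9641) + (-5.9489) + (1.1011) + (-15.4809) = -9.9743
Denominator Σ(z_t−z̄)² = 123.0090
r_3 = -9.9743 / 123.0090 = -0.081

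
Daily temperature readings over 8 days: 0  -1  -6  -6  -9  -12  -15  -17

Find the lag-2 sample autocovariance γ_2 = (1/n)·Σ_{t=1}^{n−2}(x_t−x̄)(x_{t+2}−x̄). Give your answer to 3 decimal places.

7.828

Mean x̄ = (0 − 1 − 6 − 6 − 9 − 12 − 15 − 17)/8 = -8.2500
Deviations: 8.2500, 7.2500, 2.2500, 2.2500, -0.7500, -3.7500, -6.7500, -8.7500
Σ_{t=1}^{6}(x_t−x̄)(x_{t+2}−x̄) = 62.6250
γ_2 = 62.6250 / 8 = 7.828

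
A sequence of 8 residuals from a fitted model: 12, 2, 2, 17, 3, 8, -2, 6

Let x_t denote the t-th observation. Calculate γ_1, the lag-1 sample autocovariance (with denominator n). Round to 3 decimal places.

-13.375

Mean x̄ = (12 + 2 + 2 + 17 + 3 + 8 − 2 + 6)/8 = 6.0000
Σ_{t=1}^{7}(x_t−x̄)(x_{t+1}−x̄) = -107.0000
γ_1 = -107.0000 / 8 = -13.375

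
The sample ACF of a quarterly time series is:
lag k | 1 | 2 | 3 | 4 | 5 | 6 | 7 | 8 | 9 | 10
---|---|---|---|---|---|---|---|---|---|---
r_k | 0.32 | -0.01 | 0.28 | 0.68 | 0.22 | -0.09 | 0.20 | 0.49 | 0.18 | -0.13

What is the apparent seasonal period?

The largest autocorrelation is r_4 = 0.68, with a weaker echo at lag 8 (0.49); the remaining lags stay at or below 0.32.
The dominant spike at lag 4 indicates a seasonal period of 4.

4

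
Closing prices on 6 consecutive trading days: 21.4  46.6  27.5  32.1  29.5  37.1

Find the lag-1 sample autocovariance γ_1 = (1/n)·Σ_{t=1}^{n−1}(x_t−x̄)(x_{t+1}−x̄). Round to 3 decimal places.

-39.478

Mean x̄ = (21.4 + 46.6 + 27.5 + 32.1 + 29.5 + 37.1)/6 = 32.3667
Σ_{t=1}^{5}(x_t−x̄)(x_{t+1}−x̄) = -236.8678
γ_1 = -236.8678 / 6 = -39.478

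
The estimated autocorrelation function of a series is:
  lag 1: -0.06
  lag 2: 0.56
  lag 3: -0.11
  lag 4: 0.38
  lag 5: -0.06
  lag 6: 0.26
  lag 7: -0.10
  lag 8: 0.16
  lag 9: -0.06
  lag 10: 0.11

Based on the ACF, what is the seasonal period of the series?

The largest autocorrelation is r_2 = 0.56, with weaker echoes at lags 4 (0.38), 6 (0.26) and 8 (0.16); the remaining lags stay at or below 0.11.
The dominant spike at lag 2 indicates a seasonal period of 2.

2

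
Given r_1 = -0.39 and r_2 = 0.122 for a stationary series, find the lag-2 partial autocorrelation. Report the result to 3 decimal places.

φ_{22} = (r_2 − r_1²) / (1 − r_1²)
r_1² = (-0.39)² = 0.1521
Numerator = 0.122 − 0.1521 = -0.0301; denominator = 1 − 0.1521 = 0.8479
φ_{22} = -0.0301 / 0.8479 = -0.035

-0.035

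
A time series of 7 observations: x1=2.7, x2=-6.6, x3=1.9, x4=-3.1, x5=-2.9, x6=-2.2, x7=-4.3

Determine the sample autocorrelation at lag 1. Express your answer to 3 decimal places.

Mean x̄ = (2.7 − 6.6 + 1.9 − 3.1 − 2.9 − 2.2 − 4.3)/7 = -2.0714
Numerator Σ_{t=1}^{6}(x_t−x̄)(x_{t+1}−x̄) = -42.4322
Denominator Σ(x_t−x̄)² = 65.7743
r_1 = -42.4322 / 65.7743 = -0.645

-0.645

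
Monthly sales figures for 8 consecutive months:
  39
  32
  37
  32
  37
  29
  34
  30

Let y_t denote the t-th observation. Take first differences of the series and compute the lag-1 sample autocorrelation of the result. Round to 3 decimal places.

-0.847

First differences Δy: -7, 5, -5, 5, -8, 5, -4
Mean of differences = -1.2857
Numerator Σ(Δy_t−Δȳ)(Δy_{t+1}−Δȳ) = -184.0816
Denominator Σ(Δy_t−Δȳ)² = 217.4286
r_1(Δy) = -184.0816 / 217.4286 = -0.847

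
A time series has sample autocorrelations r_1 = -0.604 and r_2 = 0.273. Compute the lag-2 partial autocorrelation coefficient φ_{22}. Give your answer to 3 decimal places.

-0.145

φ_{22} = (r_2 − r_1²) / (1 − r_1²)
r_1² = (-0.604)² = 0.364816
Numerator = 0.273 − 0.3648 = -0.0918; denominator = 1 − 0.3648 = 0.6352
φ_{22} = -0.0918 / 0.6352 = -0.145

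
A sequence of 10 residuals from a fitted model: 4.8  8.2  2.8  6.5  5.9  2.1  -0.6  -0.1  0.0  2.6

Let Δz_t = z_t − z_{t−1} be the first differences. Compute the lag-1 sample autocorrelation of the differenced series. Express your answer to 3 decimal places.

First differences Δz: 3.4, -5.4, 3.7, -0.6, -3.8, -2.7, 0.5, 0.1, 2.6
Mean of differences = -0.2444
Numerator Σ(Δz_t−Δz̄)(Δz_{t+1}−Δz̄) = -31.1242
Denominator Σ(Δz_t−Δz̄)² = 82.9822
r_1(Δz) = -31.1242 / 82.9822 = -0.375

-0.375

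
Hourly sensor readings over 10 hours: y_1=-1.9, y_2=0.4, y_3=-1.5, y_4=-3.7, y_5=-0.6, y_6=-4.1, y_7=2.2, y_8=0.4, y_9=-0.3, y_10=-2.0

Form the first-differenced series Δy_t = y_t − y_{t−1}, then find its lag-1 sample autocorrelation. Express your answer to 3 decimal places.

First differences Δy: 2.3, -1.9, -2.2, 3.1, -3.5, 6.3, -1.8, -0.7, -1.7
Mean of differences = -0.0111
Numerator Σ(Δy_t−Δȳ)(Δy_{t+1}−Δȳ) = -48.8079
Denominator Σ(Δy_t−Δȳ)² = 81.9089
r_1(Δy) = -48.8079 / 81.9089 = -0.596

-0.596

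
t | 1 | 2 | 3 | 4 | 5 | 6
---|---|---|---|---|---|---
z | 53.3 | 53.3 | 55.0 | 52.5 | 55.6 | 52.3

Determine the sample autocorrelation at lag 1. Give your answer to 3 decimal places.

-0.755

Mean z̄ = (53.3 + 53.3 + 55.0 + 52.5 + 55.6 + 52.3)/6 = 53.6667
Deviations from mean: -0.3667, -0.3667, 1.3333, -1.1667, 1.9333, -1.3667
Σ(z_t−z̄)(z_{t+1}−z̄) = (0.1344) + (-0.4889) + (-1.5556) + (-2.2556) + (-2.6422) = -6.8078
Denominator Σ(z_t−z̄)² = 9.0133
r_1 = -6.8078 / 9.0133 = -0.755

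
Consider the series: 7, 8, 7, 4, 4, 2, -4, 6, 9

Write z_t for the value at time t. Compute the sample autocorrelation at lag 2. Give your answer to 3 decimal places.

Mean z̄ = (7 + 8 + 7 + 4 + 4 + 2 − 4 + 6 + 9)/9 = 4.7778
Σ(z_t−z̄)(z_{t+2}−z̄) = (4.9383) + (-2.5062) + (-1.7284) + (2.1605) + (6.8272) + (-3.3951) + (-37.0617) = -30.7654
Denominator Σ(z_t−z̄)² = 125.5556
r_2 = -30.7654 / 125.5556 = -0.245

-0.245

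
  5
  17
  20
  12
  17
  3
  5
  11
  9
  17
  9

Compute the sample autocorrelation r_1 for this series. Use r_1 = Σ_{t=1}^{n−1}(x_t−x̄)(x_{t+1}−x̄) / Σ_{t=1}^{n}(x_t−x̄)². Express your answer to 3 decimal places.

Mean x̄ = (5 + 17 + 20 + 12 + 17 + 3 + 5 + 11 + 9 + 17 + 9)/11 = 11.3636
Numerator Σ_{t=1}^{10}(x_t−x̄)(x_{t+1}−x̄) = 4.5041
Denominator Σ(x_t−x̄)² = 332.5455
r_1 = 4.5041 / 332.5455 = 0.014

0.014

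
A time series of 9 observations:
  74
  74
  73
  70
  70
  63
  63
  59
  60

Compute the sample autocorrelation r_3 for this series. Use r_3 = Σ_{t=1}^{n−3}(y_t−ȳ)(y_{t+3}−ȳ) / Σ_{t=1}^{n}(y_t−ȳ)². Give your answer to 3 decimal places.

0.030

Mean ȳ = (74 + 74 + 73 + 70 + 70 + 63 + 63 + 59 + 60)/9 = 67.3333
Numerator Σ_{t=1}^{6}(y_t−ȳ)(y_{t+3}−ȳ) = 9.0000
Denominator Σ(y_t−ȳ)² = 296.0000
r_3 = 9.0000 / 296.0000 = 0.030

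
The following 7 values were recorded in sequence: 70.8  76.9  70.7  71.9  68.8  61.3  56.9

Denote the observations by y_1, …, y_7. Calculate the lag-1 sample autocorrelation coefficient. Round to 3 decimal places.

Mean ȳ = (70.8 + 76.9 + 70.7 + 71.9 + 68.8 + 61.3 + 56.9)/7 = 68.1857
Σ(y_t−ȳ)(y_{t+1}−ȳ) = (22.7816) + (21.9102) + (9.3388) + (2.2816) + (-4.2298) + (77.7102) = 129.7927
Denominator Σ(y_t−ȳ)² = 278.0486
r_1 = 129.7927 / 278.0486 = 0.467

0.467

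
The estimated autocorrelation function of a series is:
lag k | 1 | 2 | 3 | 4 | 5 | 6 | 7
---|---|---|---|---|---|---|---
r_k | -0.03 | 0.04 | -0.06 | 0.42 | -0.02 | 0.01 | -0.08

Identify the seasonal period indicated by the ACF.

4

The largest autocorrelation is r_4 = 0.42; the remaining lags stay at or below 0.04.
The dominant spike at lag 4 indicates a seasonal period of 4.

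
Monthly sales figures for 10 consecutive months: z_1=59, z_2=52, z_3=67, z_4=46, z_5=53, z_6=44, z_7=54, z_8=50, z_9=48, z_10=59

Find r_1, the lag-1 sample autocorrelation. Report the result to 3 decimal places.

Mean z̄ = (59 + 52 + 67 + 46 + 53 + 44 + 54 + 50 + 48 + 59)/10 = 53.2000
Numerator Σ_{t=1}^{9}(z_t−z̄)(z_{t+1}−z̄) = -143.0400
Denominator Σ(z_t−z̄)² = 433.6000
r_1 = -143.0400 / 433.6000 = -0.330

-0.330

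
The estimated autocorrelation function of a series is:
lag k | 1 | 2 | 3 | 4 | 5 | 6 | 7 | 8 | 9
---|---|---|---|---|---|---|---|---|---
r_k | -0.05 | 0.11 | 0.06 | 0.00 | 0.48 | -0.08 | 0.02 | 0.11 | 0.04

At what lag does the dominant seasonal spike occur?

The largest autocorrelation is r_5 = 0.48; the remaining lags stay at or below 0.11.
The dominant spike at lag 5 indicates a seasonal period of 5.

5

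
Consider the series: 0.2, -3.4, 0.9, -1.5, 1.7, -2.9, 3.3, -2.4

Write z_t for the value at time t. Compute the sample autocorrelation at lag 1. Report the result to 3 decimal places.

-0.773

Mean z̄ = (0.2 − 3.4 + 0.9 − 1.5 + 1.7 − 2.9 + 3.3 − 2.4)/8 = -0.5125
Deviations from mean: 0.7125, -2.8875, 1.4125, -0.9875, 2.2125, -2.3875, 3.8125, -1.8875
Σ(z_t−z̄)(z_{t+1}−z̄) = (-2.0573) + (-4.0786) + (-1.3948) + (-2.1848) + (-5.2823) + (-9.1023) + (-7.1961) = -31.2964
Denominator Σ(z_t−z̄)² = 40.5088
r_1 = -31.2964 / 40.5088 = -0.773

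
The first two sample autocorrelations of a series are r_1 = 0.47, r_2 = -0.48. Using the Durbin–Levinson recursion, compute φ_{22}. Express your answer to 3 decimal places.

φ_{22} = (r_2 − r_1²) / (1 − r_1²)
r_1² = (0.47)² = 0.2209
Numerator = -0.48 − 0.2209 = -0.7009; denominator = 1 − 0.2209 = 0.7791
φ_{22} = -0.7009 / 0.7791 = -0.900

-0.900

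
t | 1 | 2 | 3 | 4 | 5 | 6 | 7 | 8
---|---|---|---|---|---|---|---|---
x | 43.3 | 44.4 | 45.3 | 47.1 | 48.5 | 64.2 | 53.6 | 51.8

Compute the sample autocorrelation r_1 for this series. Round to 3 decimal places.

0.364

Mean x̄ = (43.3 + 44.4 + 45.3 + 47.1 + 48.5 + 64.2 + 53.6 + 51.8)/8 = 49.7750
Deviations from mean: -6.4750, -5.3750, -4.4750, -2.6750, -1.2750, 14.4250, 3.8250, 2.0250
Σ(x_t−x̄)(x_{t+1}−x̄) = (34.8031) + (24.0531) + (11.9706) + (3.4106) + (-18.3919) + (55.1756) + (7.7456) = 118.7669
Denominator Σ(x_t−x̄)² = 326.4350
r_1 = 118.7669 / 326.4350 = 0.364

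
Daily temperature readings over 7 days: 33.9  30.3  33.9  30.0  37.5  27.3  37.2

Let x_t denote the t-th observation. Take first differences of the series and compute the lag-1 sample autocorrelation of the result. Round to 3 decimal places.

First differences Δx: -3.6, 3.6, -3.9, 7.5, -10.2, 9.9
Mean of differences = 0.5500
Numerator Σ(Δx_t−Δx̄)(Δx_{t+1}−Δx̄) = -232.3825
Denominator Σ(Δx_t−Δx̄)² = 297.6150
r_1(Δx) = -232.3825 / 297.6150 = -0.781

-0.781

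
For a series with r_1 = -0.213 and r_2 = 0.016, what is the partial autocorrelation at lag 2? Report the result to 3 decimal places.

-0.031

φ_{22} = (r_2 − r_1²) / (1 − r_1²)
r_1² = (-0.213)² = 0.045369
Numerator = 0.016 − 0.0454 = -0.0294; denominator = 1 − 0.0454 = 0.9546
φ_{22} = -0.0294 / 0.9546 = -0.031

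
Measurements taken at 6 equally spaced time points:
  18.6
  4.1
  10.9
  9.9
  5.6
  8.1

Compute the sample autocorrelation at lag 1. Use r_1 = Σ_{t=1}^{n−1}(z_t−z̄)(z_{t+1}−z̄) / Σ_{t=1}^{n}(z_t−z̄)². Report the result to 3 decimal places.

Mean z̄ = (18.6 + 4.1 + 10.9 + 9.9 + 5.6 + 8.1)/6 = 9.5333
Σ(z_t−z̄)(z_{t+1}−z̄) = (-49.2622) + (-7.4256) + (0.5011) + (-1.4422) + (5.6378) = -51.9911
Denominator Σ(z_t−z̄)² = 131.2533
r_1 = -51.9911 / 131.2533 = -0.396

-0.396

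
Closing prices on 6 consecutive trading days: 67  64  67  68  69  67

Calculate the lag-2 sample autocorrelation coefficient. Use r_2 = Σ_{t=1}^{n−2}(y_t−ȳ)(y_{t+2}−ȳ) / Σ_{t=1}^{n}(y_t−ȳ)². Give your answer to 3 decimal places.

Mean ȳ = (67 + 64 + 67 + 68 + 69 + 67)/6 = 67.0000
Deviations from mean: 0.0000, -3.0000, 0.0000, 1.0000, 2.0000, 0.0000
Σ(y_t−ȳ)(y_{t+2}−ȳ) = (0.0000) + (-3.0000) + (0.0000) + (0.0000) = -3.0000
Denominator Σ(y_t−ȳ)² = 14.0000
r_2 = -3.0000 / 14.0000 = -0.214

-0.214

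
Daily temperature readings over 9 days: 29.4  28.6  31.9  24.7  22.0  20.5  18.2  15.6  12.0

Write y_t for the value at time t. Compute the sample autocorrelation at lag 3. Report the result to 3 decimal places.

0.023

Mean ȳ = (29.4 + 28.6 + 31.9 + 24.7 + 22.0 + 20.5 + 18.2 + 15.6 + 12.0)/9 = 22.5444
Numerator Σ_{t=1}^{6}(y_t−ȳ)(y_{t+3}−ȳ) = 8.3274
Denominator Σ(y_t−ȳ)² = 358.6022
r_3 = 8.3274 / 358.6022 = 0.023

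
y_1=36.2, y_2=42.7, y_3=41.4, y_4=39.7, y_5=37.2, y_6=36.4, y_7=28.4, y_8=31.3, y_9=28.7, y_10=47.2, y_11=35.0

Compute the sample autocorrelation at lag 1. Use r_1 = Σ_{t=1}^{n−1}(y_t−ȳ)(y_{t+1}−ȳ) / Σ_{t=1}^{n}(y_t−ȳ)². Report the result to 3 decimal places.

Mean ȳ = (36.2 + 42.7 + 41.4 + 39.7 + 37.2 + 36.4 + 28.4 + 31.3 + 28.7 + 47.2 + 35.0)/11 = 36.7455
Numerator Σ_{t=1}^{10}(y_t−ȳ)(y_{t+1}−ȳ) = 29.1852
Denominator Σ(y_t−ȳ)² = 342.8473
r_1 = 29.1852 / 342.8473 = 0.085

0.085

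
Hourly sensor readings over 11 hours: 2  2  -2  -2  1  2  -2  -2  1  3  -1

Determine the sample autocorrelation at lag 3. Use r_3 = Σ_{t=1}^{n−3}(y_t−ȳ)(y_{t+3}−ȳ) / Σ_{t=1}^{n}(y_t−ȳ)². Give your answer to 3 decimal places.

Mean ȳ = (2 + 2 − 2 − 2 + 1 + 2 − 2 − 2 + 1 + 3 − 1)/11 = 0.1818
Numerator Σ_{t=1}^{8}(y_t−ȳ)(y_{t+3}−ȳ) = -5.5537
Denominator Σ(y_t−ȳ)² = 39.6364
r_3 = -5.5537 / 39.6364 = -0.140

-0.140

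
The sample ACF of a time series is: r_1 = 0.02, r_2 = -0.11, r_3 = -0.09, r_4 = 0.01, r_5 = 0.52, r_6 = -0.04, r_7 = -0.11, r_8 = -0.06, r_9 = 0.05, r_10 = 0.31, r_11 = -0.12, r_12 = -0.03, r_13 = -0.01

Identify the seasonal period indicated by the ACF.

The largest autocorrelation is r_5 = 0.52, with a weaker echo at lag 10 (0.31); the remaining lags stay at or below 0.05.
The dominant spike at lag 5 indicates a seasonal period of 5.

5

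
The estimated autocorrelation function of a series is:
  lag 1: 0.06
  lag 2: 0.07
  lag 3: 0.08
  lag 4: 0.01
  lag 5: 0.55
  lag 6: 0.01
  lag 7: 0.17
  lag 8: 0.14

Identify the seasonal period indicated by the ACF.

5

The largest autocorrelation is r_5 = 0.55; the remaining lags stay at or below 0.17.
The dominant spike at lag 5 indicates a seasonal period of 5.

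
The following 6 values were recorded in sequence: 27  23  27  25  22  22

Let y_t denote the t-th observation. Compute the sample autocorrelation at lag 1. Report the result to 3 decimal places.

Mean ȳ = (27 + 23 + 27 + 25 + 22 + 22)/6 = 24.3333
Deviations from mean: 2.6667, -1.3333, 2.6667, 0.6667, -2.3333, -2.3333
Σ(y_t−ȳ)(y_{t+1}−ȳ) = (-3.5556) + (-3.5556) + (1.7778) + (-1.5556) + (5.4444) = -1.4444
Denominator Σ(y_t−ȳ)² = 27.3333
r_1 = -1.4444 / 27.3333 = -0.053

-0.053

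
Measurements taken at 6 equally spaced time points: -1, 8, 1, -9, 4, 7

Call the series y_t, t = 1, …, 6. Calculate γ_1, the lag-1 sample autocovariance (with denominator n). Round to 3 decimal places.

Mean ȳ = (-1 + 8 + 1 − 9 + 4 + 7)/6 = 1.6667
Deviations: -2.6667, 6.3333, -0.6667, -10.6667, 2.3333, 5.3333
Σ_{t=1}^{5}(y_t−ȳ)(y_{t+1}−ȳ) = -26.4444
γ_1 = -26.4444 / 6 = -4.407

-4.407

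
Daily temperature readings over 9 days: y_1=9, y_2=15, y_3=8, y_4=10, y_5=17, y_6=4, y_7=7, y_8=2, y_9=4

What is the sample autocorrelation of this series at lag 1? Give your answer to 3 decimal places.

0.097

Mean ȳ = (9 + 15 + 8 + 10 + 17 + 4 + 7 + 2 + 4)/9 = 8.4444
Numerator Σ_{t=1}^{8}(y_t−ȳ)(y_{t+1}−ȳ) = 19.6914
Denominator Σ(y_t−ȳ)² = 202.2222
r_1 = 19.6914 / 202.2222 = 0.097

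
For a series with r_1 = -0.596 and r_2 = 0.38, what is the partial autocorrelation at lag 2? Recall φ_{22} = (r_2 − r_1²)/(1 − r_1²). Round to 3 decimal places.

0.038

φ_{22} = (r_2 − r_1²) / (1 − r_1²)
r_1² = (-0.596)² = 0.355216
Numerator = 0.38 − 0.3552 = 0.0248; denominator = 1 − 0.3552 = 0.6448
φ_{22} = 0.0248 / 0.6448 = 0.038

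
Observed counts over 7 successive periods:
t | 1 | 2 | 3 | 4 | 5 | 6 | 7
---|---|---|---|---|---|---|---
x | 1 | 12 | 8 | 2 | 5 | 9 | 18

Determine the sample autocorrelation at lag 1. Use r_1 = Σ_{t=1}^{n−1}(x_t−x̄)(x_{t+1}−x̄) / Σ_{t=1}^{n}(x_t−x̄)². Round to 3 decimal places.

Mean x̄ = (1 + 12 + 8 + 2 + 5 + 9 + 18)/7 = 7.8571
Deviations from mean: -6.8571, 4.1429, 0.1429, -5.8571, -2.8571, 1.1429, 10.1429
Σ(x_t−x̄)(x_{t+1}−x̄) = (-28.4082) + (0.5918) + (-0.8367) + (16.7347) + (-3.2653) + (11.5918) = -3.5918
Denominator Σ(x_t−x̄)² = 210.8571
r_1 = -3.5918 / 210.8571 = -0.017

-0.017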